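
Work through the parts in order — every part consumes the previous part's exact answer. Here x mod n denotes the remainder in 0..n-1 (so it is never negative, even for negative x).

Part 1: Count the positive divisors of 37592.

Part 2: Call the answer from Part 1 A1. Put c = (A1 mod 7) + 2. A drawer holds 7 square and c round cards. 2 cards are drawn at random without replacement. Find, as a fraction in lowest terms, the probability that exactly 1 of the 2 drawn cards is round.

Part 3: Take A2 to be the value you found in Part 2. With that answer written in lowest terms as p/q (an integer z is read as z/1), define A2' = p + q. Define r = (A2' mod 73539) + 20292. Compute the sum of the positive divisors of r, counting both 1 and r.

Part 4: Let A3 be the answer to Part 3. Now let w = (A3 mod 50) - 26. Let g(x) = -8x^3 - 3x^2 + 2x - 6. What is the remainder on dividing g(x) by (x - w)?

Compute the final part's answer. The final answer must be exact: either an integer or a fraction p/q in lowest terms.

Part 1: 37592 = 2^3 * 37 * 127; number of divisors = (3+1) * (1+1) * (1+1) = 16; answer 16
Part 2: A1 = 16; c = 4; total draws C(11,2) = 55; favorable C(4,1)*C(7,1) = 28; P = 28/55; answer 28/55
Part 3: A2 = 28/55; threaded value p + q = 83; r = 20375; 20375 = 5^3 * 163; sigma = (1 + 5 + 25 + 125) * (1 + 163) = 156 * 164 = 25584; answer 25584
Part 4: A3 = 25584; w = 8; remainder = value at the root: -8*(8)^3 - 3*(8)^2 + 2*(8)^1 - 6 = (-4096) + (-192) + (16) + (-6) = -4278; answer -4278

-4278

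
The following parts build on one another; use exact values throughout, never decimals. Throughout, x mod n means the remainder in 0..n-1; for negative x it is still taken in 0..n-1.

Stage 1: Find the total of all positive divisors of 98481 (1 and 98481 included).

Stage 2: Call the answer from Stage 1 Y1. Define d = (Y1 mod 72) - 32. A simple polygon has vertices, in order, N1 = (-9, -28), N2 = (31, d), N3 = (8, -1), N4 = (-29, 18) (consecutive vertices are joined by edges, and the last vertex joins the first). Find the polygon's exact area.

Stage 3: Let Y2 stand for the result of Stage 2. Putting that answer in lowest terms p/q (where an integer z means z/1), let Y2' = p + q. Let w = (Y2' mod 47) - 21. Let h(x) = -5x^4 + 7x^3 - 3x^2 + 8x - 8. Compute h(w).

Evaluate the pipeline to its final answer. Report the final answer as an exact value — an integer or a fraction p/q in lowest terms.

Stage 1: 98481 = 3 * 17 * 1931; sigma = (1 + 3) * (1 + 17) * (1 + 1931) = 4 * 18 * 1932 = 139104; answer 139104
Stage 2: Y1 = 139104; d = -32; cross terms: (-9*-32 - 31*-28)=1156, (31*-1 - 8*-32)=225, (8*18 - -29*-1)=115, (-29*-28 - -9*18)=974; twice the area = |2470| = 2470; area = 1235; answer 1235
Stage 3: Y2 = 1235; threaded value p + q = 1236; w = -7; -5*(-7)^4 + 7*(-7)^3 - 3*(-7)^2 + 8*(-7)^1 - 8 = (-12005) + (-2401) + (-147) + (-56) + (-8) = -14617; answer -14617

-14617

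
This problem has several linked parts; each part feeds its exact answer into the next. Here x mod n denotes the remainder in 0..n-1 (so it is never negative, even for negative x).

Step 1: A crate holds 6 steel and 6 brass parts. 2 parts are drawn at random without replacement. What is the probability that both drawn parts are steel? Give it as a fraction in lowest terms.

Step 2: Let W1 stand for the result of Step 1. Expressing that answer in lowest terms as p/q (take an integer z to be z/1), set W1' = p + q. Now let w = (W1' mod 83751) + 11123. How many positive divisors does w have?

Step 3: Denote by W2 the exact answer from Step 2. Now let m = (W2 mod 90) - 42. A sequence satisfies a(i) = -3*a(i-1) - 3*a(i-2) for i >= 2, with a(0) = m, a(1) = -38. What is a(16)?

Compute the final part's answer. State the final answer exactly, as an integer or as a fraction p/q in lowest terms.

642978

Step 1: total draws C(12,2) = 66; favorable C(6,2) = 15; P = 5/22; answer 5/22
Step 2: W1 = 5/22; threaded value p + q = 27; w = 11150; 11150 = 2 * 5^2 * 223; number of divisors = (1+1) * (2+1) * (1+1) = 12; answer 12
Step 3: W2 = 12; m = -30; a(2) = -3*(-38) - 3*(-30) = 204; iterating: a(2)=204, a(3)=-498, a(4)=882, a(5)=-1152, a(6)=810, a(7)=1026, a(8)=-5508, a(9)=13446, a(10)=-23814, a(11)=31104, a(12)=-21870, a(13)=-27702, a(14)=148716, a(15)=-363042, a(16)=642978; answer 642978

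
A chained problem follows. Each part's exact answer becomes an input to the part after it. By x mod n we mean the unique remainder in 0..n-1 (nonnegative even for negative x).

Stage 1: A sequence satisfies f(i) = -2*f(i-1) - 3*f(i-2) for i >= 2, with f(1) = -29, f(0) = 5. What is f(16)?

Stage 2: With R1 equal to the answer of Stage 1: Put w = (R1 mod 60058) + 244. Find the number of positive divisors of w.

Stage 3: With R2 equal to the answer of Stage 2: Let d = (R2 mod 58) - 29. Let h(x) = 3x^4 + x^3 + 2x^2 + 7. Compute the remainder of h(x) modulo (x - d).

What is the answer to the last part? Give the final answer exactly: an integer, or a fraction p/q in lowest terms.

828421

Stage 1: f(2) = -2*(-29) - 3*(5) = 43; iterating: f(2)=43, f(3)=1, f(4)=-131, f(5)=259, f(6)=-125, f(7)=-527, f(8)=1429, f(9)=-1277, f(10)=-1733, f(11)=7297, f(12)=-9395, f(13)=-3101, f(14)=34387, f(15)=-59471, f(16)=15781; answer 15781
Stage 2: R1 = 15781; w = 16025; 16025 = 5^2 * 641; number of divisors = (2+1) * (1+1) = 6; answer 6
Stage 3: R2 = 6; d = -23; remainder = value at the root: 3*(-23)^4 + 1*(-23)^3 + 2*(-23)^2 + 7 = (839523) + (-12167) + (1058) + (7) = 828421; answer 828421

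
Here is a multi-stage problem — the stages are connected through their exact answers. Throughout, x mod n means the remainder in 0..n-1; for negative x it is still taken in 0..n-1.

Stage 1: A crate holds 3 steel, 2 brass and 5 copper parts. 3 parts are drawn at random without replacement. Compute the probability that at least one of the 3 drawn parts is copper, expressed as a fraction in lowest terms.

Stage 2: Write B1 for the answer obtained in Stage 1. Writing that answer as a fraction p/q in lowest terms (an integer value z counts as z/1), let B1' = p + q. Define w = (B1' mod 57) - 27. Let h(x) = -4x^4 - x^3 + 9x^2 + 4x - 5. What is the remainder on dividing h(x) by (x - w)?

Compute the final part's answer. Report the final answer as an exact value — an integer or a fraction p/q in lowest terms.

Stage 1: total draws C(10,3) = 120; complement C(5,3) = 10; favorable 120 - 10 = 110; P = 11/12; answer 11/12
Stage 2: B1 = 11/12; threaded value p + q = 23; w = -4; remainder = value at the root: -4*(-4)^4 - 1*(-4)^3 + 9*(-4)^2 + 4*(-4)^1 - 5 = (-1024) + (64) + (144) + (-16) + (-5) = -837; answer -837

-837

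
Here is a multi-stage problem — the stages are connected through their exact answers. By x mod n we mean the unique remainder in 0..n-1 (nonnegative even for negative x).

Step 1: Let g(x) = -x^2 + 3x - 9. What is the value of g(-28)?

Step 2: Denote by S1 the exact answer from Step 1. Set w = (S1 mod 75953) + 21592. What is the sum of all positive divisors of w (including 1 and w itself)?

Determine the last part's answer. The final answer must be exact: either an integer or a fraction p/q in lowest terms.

199920

Step 1: -1*(-28)^2 + 3*(-28)^1 - 9 = (-784) + (-84) + (-9) = -877; answer -877
Step 2: S1 = -877; w = 96668; 96668 = 2^2 * 11 * 13^3; sigma = (1 + 2 + 4) * (1 + 11) * (1 + 13 + 169 + 2197) = 7 * 12 * 2380 = 199920; answer 199920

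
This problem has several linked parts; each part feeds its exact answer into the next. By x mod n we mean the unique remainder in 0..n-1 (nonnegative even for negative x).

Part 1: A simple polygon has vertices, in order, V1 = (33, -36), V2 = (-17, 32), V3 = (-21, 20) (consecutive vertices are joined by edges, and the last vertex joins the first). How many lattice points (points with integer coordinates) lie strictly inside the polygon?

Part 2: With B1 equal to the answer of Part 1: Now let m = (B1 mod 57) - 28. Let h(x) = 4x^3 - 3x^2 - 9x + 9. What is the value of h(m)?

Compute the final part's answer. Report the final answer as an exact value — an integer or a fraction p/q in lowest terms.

711

Part 1: cross terms: (33*32 - -17*-36)=444, (-17*20 - -21*32)=332, (-21*-36 - 33*20)=96; twice the area = |872| = 872; area = 436; boundary points = 2 + 4 + 2 = 8; strictly interior points = area - boundary/2 + 1 = 433; answer 433
Part 2: B1 = 433; m = 6; 4*(6)^3 - 3*(6)^2 - 9*(6)^1 + 9 = (864) + (-108) + (-54) + (9) = 711; answer 711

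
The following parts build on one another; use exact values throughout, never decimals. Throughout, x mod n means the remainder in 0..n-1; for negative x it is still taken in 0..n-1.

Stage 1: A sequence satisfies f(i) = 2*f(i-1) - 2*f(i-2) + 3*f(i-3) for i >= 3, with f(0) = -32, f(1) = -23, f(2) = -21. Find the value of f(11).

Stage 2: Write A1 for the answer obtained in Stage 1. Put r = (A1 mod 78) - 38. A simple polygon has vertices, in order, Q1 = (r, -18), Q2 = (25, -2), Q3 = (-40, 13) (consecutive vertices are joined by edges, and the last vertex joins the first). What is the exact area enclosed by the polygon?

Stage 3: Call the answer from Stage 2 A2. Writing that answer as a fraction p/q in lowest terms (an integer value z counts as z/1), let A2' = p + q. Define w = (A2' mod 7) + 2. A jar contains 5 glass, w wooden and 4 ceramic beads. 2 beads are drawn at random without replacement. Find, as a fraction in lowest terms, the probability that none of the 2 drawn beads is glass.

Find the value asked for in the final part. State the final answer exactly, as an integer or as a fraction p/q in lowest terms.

Stage 1: f(3) = 2*(-21) - 2*(-23) + 3*(-32) = -92; iterating: f(3)=-92, f(4)=-211, f(5)=-301, f(6)=-456, f(7)=-943, f(8)=-1877, f(9)=-3236, f(10)=-5547, f(11)=-10253; answer -10253
Stage 2: A1 = -10253; r = 5; cross terms: (5*-2 - 25*-18)=440, (25*13 - -40*-2)=245, (-40*-18 - 5*13)=655; twice the area = |1340| = 1340; area = 670; answer 670
Stage 3: A2 = 670; threaded value p + q = 671; w = 8; total draws C(17,2) = 136; favorable C(12,2) = 66; P = 33/68; answer 33/68

33/68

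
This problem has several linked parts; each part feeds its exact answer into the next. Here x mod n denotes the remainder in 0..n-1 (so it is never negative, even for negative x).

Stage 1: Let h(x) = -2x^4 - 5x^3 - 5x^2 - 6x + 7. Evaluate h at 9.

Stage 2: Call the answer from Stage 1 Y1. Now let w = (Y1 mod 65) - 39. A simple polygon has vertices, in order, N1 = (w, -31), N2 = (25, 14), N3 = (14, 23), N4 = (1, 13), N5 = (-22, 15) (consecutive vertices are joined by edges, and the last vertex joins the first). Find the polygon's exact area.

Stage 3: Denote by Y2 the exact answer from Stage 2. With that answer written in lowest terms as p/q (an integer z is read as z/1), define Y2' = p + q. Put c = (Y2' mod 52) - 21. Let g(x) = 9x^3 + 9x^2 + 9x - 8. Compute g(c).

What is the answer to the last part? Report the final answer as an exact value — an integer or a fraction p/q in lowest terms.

Stage 1: -2*(9)^4 - 5*(9)^3 - 5*(9)^2 - 6*(9)^1 + 7 = (-13122) + (-3645) + (-405) + (-54) + (7) = -17219; answer -17219
Stage 2: Y1 = -17219; w = -33; cross terms: (-33*14 - 25*-31)=313, (25*23 - 14*14)=379, (14*13 - 1*23)=159, (1*15 - -22*13)=301, (-22*-31 - -33*15)=1177; twice the area = |2329| = 2329; area = 2329/2; answer 2329/2
Stage 3: Y2 = 2329/2; threaded value p + q = 2331; c = 22; 9*(22)^3 + 9*(22)^2 + 9*(22)^1 - 8 = (95832) + (4356) + (198) + (-8) = 100378; answer 100378

100378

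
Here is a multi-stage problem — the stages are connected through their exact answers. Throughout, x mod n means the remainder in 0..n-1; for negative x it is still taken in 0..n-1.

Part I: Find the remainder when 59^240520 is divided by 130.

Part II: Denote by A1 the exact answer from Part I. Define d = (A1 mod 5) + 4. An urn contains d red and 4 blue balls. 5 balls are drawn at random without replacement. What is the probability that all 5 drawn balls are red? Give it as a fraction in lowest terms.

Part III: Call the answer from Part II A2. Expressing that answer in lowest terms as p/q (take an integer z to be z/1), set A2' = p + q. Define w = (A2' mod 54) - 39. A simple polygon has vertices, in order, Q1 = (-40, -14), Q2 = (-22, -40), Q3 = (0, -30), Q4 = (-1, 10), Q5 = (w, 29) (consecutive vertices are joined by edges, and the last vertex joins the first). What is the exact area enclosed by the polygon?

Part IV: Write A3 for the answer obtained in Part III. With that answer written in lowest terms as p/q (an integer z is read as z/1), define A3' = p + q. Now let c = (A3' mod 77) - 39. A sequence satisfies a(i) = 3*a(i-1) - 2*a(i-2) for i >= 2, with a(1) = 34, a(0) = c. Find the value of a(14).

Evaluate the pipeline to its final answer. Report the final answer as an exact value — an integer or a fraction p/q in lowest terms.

49180

Part I: squarings mod 130: 59^1=59, 59^2=101, 59^4=61, 59^8=81, 59^16=61, 59^32=81, 59^64=61, 59^128=81, 59^256=61, 59^512=81, 59^1024=61, 59^2048=81, 59^4096=61, 59^8192=81, 59^16384=61, 59^32768=81, 59^65536=61, 59^131072=81; 59^240520 = 59^8 * 59^128 * 59^256 * 59^512 * 59^2048 * 59^8192 * 59^32768 * 59^65536 * 59^131072 = 61 (mod 130); answer 61
Part II: A1 = 61; d = 5; total draws C(9,5) = 126; favorable C(5,5) = 1; P = 1/126; answer 1/126
Part III: A2 = 1/126; threaded value p + q = 127; w = -20; cross terms: (-40*-40 - -22*-14)=1292, (-22*-30 - 0*-40)=660, (0*10 - -1*-30)=-30, (-1*29 - -20*10)=171, (-20*-14 - -40*29)=1440; twice the area = |3533| = 3533; area = 3533/2; answer 3533/2
Part IV: A3 = 3533/2; threaded value p + q = 3535; c = 31; a(2) = 3*(34) - 2*(31) = 40; iterating: a(2)=40, a(3)=52, a(4)=76, a(5)=124, a(6)=220, a(7)=412, a(8)=796, a(9)=1564, a(10)=3100, a(11)=6172, a(12)=12316, a(13)=24604, a(14)=49180; answer 49180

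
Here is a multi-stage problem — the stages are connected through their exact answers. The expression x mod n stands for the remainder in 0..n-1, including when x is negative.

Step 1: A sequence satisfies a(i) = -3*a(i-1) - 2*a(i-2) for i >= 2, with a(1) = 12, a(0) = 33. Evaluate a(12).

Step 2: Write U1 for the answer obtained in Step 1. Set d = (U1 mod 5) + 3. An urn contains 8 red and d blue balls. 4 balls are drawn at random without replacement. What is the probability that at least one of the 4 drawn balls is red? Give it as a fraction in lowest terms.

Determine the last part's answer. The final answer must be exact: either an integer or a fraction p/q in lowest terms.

Step 1: a(2) = -3*(12) - 2*(33) = -102; iterating: a(2)=-102, a(3)=282, a(4)=-642, a(5)=1362, a(6)=-2802, a(7)=5682, a(8)=-11442, a(9)=22962, a(10)=-46002, a(11)=92082, a(12)=-184242; answer -184242
Step 2: U1 = -184242; d = 6; total draws C(14,4) = 1001; complement C(6,4) = 15; favorable 1001 - 15 = 986; P = 986/1001; answer 986/1001

986/1001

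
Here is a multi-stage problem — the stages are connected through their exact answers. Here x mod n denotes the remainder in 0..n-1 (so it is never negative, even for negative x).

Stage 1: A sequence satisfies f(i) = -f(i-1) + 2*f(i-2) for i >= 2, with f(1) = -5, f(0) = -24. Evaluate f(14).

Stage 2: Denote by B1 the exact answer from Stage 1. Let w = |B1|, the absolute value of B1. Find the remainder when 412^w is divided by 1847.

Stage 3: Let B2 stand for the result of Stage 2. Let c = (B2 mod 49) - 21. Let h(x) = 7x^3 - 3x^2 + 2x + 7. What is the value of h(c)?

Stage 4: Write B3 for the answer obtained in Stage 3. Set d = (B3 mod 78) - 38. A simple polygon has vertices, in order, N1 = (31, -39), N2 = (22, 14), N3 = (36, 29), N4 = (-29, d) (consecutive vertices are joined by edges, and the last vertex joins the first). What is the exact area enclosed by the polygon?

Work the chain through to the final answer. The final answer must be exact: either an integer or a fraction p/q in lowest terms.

3303/2

Stage 1: f(2) = -1*(-5) + 2*(-24) = -43; iterating: f(2)=-43, f(3)=33, f(4)=-119, f(5)=185, f(6)=-423, f(7)=793, f(8)=-1639, f(9)=3225, f(10)=-6503, f(11)=12953, f(12)=-25959, f(13)=51865, f(14)=-103783; answer -103783
Stage 2: B1 = -103783; w = 103783; squarings mod 1847: 412^1=412, 412^2=1667, 412^4=1001, 412^8=927, 412^16=474, 412^32=1189, 412^64=766, 412^128=1257, 412^256=864, 412^512=308, 412^1024=667, 412^2048=1609, 412^4096=1234, 412^8192=828, 412^16384=347, 412^32768=354, 412^65536=1567; 412^103783 = 412^1 * 412^2 * 412^4 * 412^32 * 412^64 * 412^256 * 412^1024 * 412^4096 * 412^32768 * 412^65536 = 1716 (mod 1847); answer 1716
Stage 3: B2 = 1716; c = -20; 7*(-20)^3 - 3*(-20)^2 + 2*(-20)^1 + 7 = (-56000) + (-1200) + (-40) + (7) = -57233; answer -57233
Stage 4: B3 = -57233; d = -19; cross terms: (31*14 - 22*-39)=1292, (22*29 - 36*14)=134, (36*-19 - -29*29)=157, (-29*-39 - 31*-19)=1720; twice the area = |3303| = 3303; area = 3303/2; answer 3303/2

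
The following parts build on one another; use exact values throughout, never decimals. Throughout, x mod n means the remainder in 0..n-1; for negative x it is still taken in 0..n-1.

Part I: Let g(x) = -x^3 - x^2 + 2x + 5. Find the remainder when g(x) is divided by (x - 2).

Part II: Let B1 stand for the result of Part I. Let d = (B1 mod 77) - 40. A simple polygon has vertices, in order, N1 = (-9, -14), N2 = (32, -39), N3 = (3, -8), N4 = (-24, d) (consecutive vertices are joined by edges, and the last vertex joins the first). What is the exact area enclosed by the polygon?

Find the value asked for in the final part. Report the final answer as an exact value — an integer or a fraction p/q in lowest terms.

Part I: remainder = value at the root: -1*(2)^3 - 1*(2)^2 + 2*(2)^1 + 5 = (-8) + (-4) + (4) + (5) = -3; answer -3
Part II: B1 = -3; d = 34; cross terms: (-9*-39 - 32*-14)=799, (32*-8 - 3*-39)=-139, (3*34 - -24*-8)=-90, (-24*-14 - -9*34)=642; twice the area = |1212| = 1212; area = 606; answer 606

606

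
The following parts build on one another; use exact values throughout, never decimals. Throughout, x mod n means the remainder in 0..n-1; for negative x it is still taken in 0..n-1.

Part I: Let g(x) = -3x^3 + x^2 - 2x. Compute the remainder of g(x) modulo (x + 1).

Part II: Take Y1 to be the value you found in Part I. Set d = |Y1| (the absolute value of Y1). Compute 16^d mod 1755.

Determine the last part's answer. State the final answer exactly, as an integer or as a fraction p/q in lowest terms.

1171

Part I: remainder = value at the root: -3*(-1)^3 + 1*(-1)^2 - 2*(-1)^1 = (3) + (1) + (2) = 6; answer 6
Part II: Y1 = 6; d = 6; squarings mod 1755: 16^1=16, 16^2=256, 16^4=601; 16^6 = 16^2 * 16^4 = 1171 (mod 1755); answer 1171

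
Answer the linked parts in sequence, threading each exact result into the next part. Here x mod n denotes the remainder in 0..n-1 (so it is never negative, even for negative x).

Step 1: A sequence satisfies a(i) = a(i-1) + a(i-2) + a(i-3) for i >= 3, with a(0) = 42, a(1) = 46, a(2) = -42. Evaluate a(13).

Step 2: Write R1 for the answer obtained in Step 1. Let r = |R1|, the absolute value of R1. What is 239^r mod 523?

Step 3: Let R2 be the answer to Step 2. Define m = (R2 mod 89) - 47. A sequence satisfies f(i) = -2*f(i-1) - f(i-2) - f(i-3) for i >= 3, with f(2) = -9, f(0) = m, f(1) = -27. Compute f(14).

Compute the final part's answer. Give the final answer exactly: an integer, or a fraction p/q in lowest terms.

Step 1: a(3) = 1*(-42) + 1*(46) + 1*(42) = 46; iterating: a(3)=46, a(4)=50, a(5)=54, a(6)=150, a(7)=254, a(8)=458, a(9)=862, a(10)=1574, a(11)=2894, a(12)=5330, a(13)=9798; answer 9798
Step 2: R1 = 9798; r = 9798; squarings mod 523: 239^1=239, 239^2=114, 239^4=444, 239^8=488, 239^16=179, 239^32=138, 239^64=216, 239^128=109, 239^256=375, 239^512=461, 239^1024=183, 239^2048=17, 239^4096=289, 239^8192=364; 239^9798 = 239^2 * 239^4 * 239^64 * 239^512 * 239^1024 * 239^8192 = 206 (mod 523); answer 206
Step 3: R2 = 206; m = -19; f(3) = -2*(-9) - 1*(-27) - 1*(-19) = 64; iterating: f(3)=64, f(4)=-92, f(5)=129, f(6)=-230, f(7)=423, f(8)=-745, f(9)=1297, f(10)=-2272, f(11)=3992, f(12)=-7009, f(13)=12298, f(14)=-21579; answer -21579

-21579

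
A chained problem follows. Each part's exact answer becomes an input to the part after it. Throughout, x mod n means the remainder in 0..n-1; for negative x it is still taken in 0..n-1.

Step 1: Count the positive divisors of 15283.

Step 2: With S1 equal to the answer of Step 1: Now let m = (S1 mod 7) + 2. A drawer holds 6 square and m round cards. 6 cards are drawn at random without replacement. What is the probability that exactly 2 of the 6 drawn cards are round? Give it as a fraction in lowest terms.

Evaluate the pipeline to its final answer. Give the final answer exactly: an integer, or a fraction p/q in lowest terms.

15/28

Step 1: 15283 = 17 * 29 * 31; number of divisors = (1+1) * (1+1) * (1+1) = 8; answer 8
Step 2: S1 = 8; m = 3; total draws C(9,6) = 84; favorable C(3,2)*C(6,4) = 45; P = 15/28; answer 15/28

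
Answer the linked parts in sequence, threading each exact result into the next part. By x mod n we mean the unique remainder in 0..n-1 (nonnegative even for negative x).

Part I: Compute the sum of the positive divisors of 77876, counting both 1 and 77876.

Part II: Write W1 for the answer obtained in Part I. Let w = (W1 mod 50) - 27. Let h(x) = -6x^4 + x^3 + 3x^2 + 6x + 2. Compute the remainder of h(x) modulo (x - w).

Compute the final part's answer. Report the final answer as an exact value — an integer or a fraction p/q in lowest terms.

-168582

Part I: 77876 = 2^2 * 19469; sigma = (1 + 2 + 4) * (1 + 19469) = 7 * 19470 = 136290; answer 136290
Part II: W1 = 136290; w = 13; remainder = value at the root: -6*(13)^4 + 1*(13)^3 + 3*(13)^2 + 6*(13)^1 + 2 = (-171366) + (2197) + (507) + (78) + (2) = -168582; answer -168582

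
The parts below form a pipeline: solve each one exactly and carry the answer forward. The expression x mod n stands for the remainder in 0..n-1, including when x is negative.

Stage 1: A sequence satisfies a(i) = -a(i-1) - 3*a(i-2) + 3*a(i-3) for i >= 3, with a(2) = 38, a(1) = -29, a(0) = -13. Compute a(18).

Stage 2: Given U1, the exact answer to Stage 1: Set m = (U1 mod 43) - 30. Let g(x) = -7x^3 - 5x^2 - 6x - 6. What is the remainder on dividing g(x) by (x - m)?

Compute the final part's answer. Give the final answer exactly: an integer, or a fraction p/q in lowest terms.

39306

Stage 1: a(3) = -1*(38) - 3*(-29) + 3*(-13) = 10; iterating: a(3)=10, a(4)=-211, a(5)=295, a(6)=368, a(7)=-1886, a(8)=1667, a(9)=5095, a(10)=-15754, a(11)=5470, a(12)=57077, a(13)=-120749, a(14)=-34072, a(15)=567550, a(16)=-827581, a(17)=-977285, a(18)=5162678; answer 5162678
Stage 2: U1 = 5162678; m = -18; remainder = value at the root: -7*(-18)^3 - 5*(-18)^2 - 6*(-18)^1 - 6 = (40824) + (-1620) + (108) + (-6) = 39306; answer 39306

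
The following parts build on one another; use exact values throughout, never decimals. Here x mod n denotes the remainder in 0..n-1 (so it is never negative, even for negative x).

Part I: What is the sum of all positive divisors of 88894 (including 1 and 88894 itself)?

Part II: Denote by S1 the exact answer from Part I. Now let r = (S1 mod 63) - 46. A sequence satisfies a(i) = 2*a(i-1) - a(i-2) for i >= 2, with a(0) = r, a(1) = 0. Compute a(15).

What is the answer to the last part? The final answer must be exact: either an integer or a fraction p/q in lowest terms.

Part I: 88894 = 2 * 13^2 * 263; sigma = (1 + 2) * (1 + 13 + 169) * (1 + 263) = 3 * 183 * 264 = 144936; answer 144936
Part II: S1 = 144936; r = -10; a(2) = 2*(0) - 1*(-10) = 10; iterating: a(2)=10, a(3)=20, a(4)=30, a(5)=40, a(6)=50, a(7)=60, a(8)=70, a(9)=80, a(10)=90, a(11)=100, a(12)=110, a(13)=120, a(14)=130, a(15)=140; answer 140

140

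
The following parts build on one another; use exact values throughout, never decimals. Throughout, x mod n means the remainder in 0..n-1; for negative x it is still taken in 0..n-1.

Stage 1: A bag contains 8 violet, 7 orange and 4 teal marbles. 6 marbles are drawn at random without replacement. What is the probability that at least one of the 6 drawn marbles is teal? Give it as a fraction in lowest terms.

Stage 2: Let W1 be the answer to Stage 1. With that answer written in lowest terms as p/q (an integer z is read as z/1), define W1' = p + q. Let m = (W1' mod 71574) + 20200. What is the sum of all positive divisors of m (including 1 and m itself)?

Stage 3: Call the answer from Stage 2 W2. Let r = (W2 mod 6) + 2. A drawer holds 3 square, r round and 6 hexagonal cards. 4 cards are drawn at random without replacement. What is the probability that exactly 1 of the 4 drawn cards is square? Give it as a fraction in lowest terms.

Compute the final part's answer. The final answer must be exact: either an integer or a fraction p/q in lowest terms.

Stage 1: total draws C(19,6) = 27132; complement C(15,6) = 5005; favorable 27132 - 5005 = 22127; P = 3161/3876; answer 3161/3876
Stage 2: W1 = 3161/3876; threaded value p + q = 7037; m = 27237; 27237 = 3 * 7 * 1297; sigma = (1 + 3) * (1 + 7) * (1 + 1297) = 4 * 8 * 1298 = 41536; answer 41536
Stage 3: W2 = 41536; r = 6; total draws C(15,4) = 1365; favorable C(3,1)*C(12,3) = 660; P = 44/91; answer 44/91

44/91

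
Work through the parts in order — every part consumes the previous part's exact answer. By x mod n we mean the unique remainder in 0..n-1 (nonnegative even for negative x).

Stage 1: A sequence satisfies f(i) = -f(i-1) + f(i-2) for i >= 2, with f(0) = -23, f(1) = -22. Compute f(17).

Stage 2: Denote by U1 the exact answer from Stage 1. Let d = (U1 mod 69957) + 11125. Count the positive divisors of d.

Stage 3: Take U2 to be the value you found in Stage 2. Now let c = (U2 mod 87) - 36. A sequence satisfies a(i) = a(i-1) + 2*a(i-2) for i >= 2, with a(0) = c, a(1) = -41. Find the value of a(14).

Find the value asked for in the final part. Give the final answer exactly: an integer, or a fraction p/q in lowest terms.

-354989

Stage 1: f(2) = -1*(-22) + 1*(-23) = -1; iterating: f(2)=-1, f(3)=-21, f(4)=20, f(5)=-41, f(6)=61, f(7)=-102, f(8)=163, f(9)=-265, f(10)=428, f(11)=-693, f(12)=1121, f(13)=-1814, f(14)=2935, f(15)=-4749, f(16)=7684, f(17)=-12433; answer -12433
Stage 2: U1 = -12433; d = 68649; 68649 = 3 * 7^2 * 467; number of divisors = (1+1) * (2+1) * (1+1) = 12; answer 12
Stage 3: U2 = 12; c = -24; a(2) = 1*(-41) + 2*(-24) = -89; iterating: a(2)=-89, a(3)=-171, a(4)=-349, a(5)=-691, a(6)=-1389, a(7)=-2771, a(8)=-5549, a(9)=-11091, a(10)=-22189, a(11)=-44371, a(12)=-88749, a(13)=-177491, a(14)=-354989; answer -354989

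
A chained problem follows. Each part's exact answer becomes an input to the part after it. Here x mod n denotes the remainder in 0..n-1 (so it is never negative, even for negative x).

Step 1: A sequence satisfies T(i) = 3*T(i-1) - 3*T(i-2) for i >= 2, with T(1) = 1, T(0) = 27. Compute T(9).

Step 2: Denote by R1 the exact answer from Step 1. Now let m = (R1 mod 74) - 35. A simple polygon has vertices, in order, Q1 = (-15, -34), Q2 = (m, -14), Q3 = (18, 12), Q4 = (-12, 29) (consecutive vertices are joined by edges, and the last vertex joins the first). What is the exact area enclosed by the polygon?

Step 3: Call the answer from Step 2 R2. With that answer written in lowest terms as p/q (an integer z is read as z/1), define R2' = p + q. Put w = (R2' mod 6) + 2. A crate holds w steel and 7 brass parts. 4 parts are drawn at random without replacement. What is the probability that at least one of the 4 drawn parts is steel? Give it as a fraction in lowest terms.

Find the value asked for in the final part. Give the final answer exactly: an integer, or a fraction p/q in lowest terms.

Step 1: T(2) = 3*(1) - 3*(27) = -78; iterating: T(2)=-78, T(3)=-237, T(4)=-477, T(5)=-720, T(6)=-729, T(7)=-27, T(8)=2106, T(9)=6399; answer 6399
Step 2: R1 = 6399; m = 0; cross terms: (-15*-14 - 0*-34)=210, (0*12 - 18*-14)=252, (18*29 - -12*12)=666, (-12*-34 - -15*29)=843; twice the area = |1971| = 1971; area = 1971/2; answer 1971/2
Step 3: R2 = 1971/2; threaded value p + q = 1973; w = 7; total draws C(14,4) = 1001; complement C(7,4) = 35; favorable 1001 - 35 = 966; P = 138/143; answer 138/143

138/143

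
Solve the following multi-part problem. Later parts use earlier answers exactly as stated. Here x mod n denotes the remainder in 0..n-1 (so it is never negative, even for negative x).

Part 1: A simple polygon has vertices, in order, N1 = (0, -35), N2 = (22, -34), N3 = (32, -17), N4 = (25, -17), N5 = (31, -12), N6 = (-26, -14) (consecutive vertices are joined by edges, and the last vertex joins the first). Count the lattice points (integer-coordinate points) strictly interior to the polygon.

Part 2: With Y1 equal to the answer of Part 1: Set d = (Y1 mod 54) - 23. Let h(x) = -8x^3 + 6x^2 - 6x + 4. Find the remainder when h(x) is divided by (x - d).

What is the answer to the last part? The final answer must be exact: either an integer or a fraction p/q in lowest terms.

23216

Part 1: cross terms: (0*-34 - 22*-35)=770, (22*-17 - 32*-34)=714, (32*-17 - 25*-17)=-119, (25*-12 - 31*-17)=227, (31*-14 - -26*-12)=-746, (-26*-35 - 0*-14)=910; twice the area = |1756| = 1756; area = 878; boundary points = 1 + 1 + 7 + 1 + 1 + 1 = 12; strictly interior points = area - boundary/2 + 1 = 873; answer 873
Part 2: Y1 = 873; d = -14; remainder = value at the root: -8*(-14)^3 + 6*(-14)^2 - 6*(-14)^1 + 4 = (21952) + (1176) + (84) + (4) = 23216; answer 23216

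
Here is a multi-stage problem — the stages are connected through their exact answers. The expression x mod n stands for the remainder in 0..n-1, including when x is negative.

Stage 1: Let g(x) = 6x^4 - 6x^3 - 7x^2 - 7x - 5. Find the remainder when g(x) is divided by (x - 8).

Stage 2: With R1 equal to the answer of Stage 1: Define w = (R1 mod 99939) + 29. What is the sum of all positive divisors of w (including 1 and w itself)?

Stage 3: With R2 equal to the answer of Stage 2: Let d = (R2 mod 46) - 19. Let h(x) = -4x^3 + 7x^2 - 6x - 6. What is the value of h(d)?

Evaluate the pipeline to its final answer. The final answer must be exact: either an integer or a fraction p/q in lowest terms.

-361

Stage 1: remainder = value at the root: 6*(8)^4 - 6*(8)^3 - 7*(8)^2 - 7*(8)^1 - 5 = (24576) + (-3072) + (-448) + (-56) + (-5) = 20995; answer 20995
Stage 2: R1 = 20995; w = 21024; 21024 = 2^5 * 3^2 * 73; sigma = (1 + 2 + 4 + 8 + 16 + 32) * (1 + 3 + 9) * (1 + 73) = 63 * 13 * 74 = 60606; answer 60606
Stage 3: R2 = 60606; d = 5; -4*(5)^3 + 7*(5)^2 - 6*(5)^1 - 6 = (-500) + (175) + (-30) + (-6) = -361; answer -361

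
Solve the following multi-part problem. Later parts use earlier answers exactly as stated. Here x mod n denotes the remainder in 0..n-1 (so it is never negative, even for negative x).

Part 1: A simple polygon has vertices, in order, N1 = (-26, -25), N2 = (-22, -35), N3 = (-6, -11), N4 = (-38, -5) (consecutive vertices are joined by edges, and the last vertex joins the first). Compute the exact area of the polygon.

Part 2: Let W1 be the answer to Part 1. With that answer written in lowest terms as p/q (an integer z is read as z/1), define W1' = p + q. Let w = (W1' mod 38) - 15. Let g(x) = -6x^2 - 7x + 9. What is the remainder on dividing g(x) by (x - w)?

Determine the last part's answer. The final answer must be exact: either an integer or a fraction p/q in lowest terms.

Part 1: cross terms: (-26*-35 - -22*-25)=360, (-22*-11 - -6*-35)=32, (-6*-5 - -38*-11)=-388, (-38*-25 - -26*-5)=820; twice the area = |824| = 824; area = 412; answer 412
Part 2: W1 = 412; threaded value p + q = 413; w = 18; remainder = value at the root: -6*(18)^2 - 7*(18)^1 + 9 = (-1944) + (-126) + (9) = -2061; answer -2061

-2061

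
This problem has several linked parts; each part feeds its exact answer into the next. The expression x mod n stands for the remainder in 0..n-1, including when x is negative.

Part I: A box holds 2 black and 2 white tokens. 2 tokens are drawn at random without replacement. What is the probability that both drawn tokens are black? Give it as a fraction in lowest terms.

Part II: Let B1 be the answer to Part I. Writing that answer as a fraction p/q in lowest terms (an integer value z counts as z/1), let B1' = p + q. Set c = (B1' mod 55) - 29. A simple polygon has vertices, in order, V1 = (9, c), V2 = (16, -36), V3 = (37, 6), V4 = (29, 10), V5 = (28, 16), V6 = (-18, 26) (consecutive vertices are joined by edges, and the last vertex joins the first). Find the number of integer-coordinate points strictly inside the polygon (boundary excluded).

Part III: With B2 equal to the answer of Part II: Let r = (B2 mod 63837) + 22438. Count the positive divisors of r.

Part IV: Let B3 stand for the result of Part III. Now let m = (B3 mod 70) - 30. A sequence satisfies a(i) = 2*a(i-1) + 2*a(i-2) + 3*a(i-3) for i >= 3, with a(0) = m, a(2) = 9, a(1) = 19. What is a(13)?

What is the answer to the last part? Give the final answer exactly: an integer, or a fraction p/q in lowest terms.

Part I: total draws C(4,2) = 6; favorable C(2,2) = 1; P = 1/6; answer 1/6
Part II: B1 = 1/6; threaded value p + q = 7; c = -22; cross terms: (9*-36 - 16*-22)=28, (16*6 - 37*-36)=1428, (37*10 - 29*6)=196, (29*16 - 28*10)=184, (28*26 - -18*16)=1016, (-18*-22 - 9*26)=162; twice the area = |3014| = 3014; area = 1507; boundary points = 7 + 21 + 4 + 1 + 2 + 3 = 38; strictly interior points = area - boundary/2 + 1 = 1489; answer 1489
Part III: B2 = 1489; r = 23927; 23927 = 71 * 337; number of divisors = (1+1) * (1+1) = 4; answer 4
Part IV: B3 = 4; m = -26; a(3) = 2*(9) + 2*(19) + 3*(-26) = -22; iterating: a(3)=-22, a(4)=31, a(5)=45, a(6)=86, a(7)=355, a(8)=1017, a(9)=3002, a(10)=9103, a(11)=27261, a(12)=81734, a(13)=245299; answer 245299

245299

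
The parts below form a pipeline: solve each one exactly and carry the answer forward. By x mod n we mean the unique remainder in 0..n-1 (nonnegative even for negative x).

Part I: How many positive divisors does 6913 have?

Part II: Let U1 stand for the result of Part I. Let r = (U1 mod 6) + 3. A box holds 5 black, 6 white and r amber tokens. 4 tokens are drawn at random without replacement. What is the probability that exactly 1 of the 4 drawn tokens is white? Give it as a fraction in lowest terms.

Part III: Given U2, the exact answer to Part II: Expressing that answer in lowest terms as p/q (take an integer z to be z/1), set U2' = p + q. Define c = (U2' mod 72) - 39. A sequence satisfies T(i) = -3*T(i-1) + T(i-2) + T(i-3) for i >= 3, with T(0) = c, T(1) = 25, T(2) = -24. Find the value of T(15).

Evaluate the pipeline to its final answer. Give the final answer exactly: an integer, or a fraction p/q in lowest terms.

66143841

Part I: 6913 = 31 * 223; number of divisors = (1+1) * (1+1) = 4; answer 4
Part II: U1 = 4; r = 7; total draws C(18,4) = 3060; favorable C(6,1)*C(12,3) = 1320; P = 22/51; answer 22/51
Part III: U2 = 22/51; threaded value p + q = 73; c = -38; T(3) = -3*(-24) + 1*(25) + 1*(-38) = 59; iterating: T(3)=59, T(4)=-176, T(5)=563, T(6)=-1806, T(7)=5805, T(8)=-18658, T(9)=59973, T(10)=-192772, T(11)=619631, T(12)=-1991692, T(13)=6401935, T(14)=-20577866, T(15)=66143841; answer 66143841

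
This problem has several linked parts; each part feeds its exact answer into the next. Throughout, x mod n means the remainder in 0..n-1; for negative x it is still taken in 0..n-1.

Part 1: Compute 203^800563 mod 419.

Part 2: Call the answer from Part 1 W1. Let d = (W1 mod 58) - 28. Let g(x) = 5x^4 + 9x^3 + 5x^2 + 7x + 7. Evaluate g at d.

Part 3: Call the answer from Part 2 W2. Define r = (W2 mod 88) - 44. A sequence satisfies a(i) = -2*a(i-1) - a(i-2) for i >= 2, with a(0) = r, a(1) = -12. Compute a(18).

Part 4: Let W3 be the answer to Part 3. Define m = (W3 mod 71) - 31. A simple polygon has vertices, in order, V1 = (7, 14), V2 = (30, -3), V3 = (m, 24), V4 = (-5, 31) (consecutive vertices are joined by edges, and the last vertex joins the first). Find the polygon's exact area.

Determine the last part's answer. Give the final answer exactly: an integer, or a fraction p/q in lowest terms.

Part 1: squarings mod 419: 203^1=203, 203^2=147, 203^4=240, 203^8=197, 203^16=261, 203^32=243, 203^64=389, 203^128=62, 203^256=73, 203^512=301, 203^1024=97, 203^2048=191, 203^4096=28, 203^8192=365, 203^16384=402, 203^32768=289, 203^65536=140, 203^131072=326, 203^262144=269, 203^524288=293; 203^800563 = 203^1 * 203^2 * 203^16 * 203^32 * 203^256 * 203^512 * 203^1024 * 203^4096 * 203^8192 * 203^262144 * 203^524288 = 276 (mod 419); answer 276
Part 2: W1 = 276; d = 16; 5*(16)^4 + 9*(16)^3 + 5*(16)^2 + 7*(16)^1 + 7 = (327680) + (36864) + (1280) + (112) + (7) = 365943; answer 365943
Part 3: W2 = 365943; r = -5; a(2) = -2*(-12) - 1*(-5) = 29; iterating: a(2)=29, a(3)=-46, a(4)=63, a(5)=-80, a(6)=97, a(7)=-114, a(8)=131, a(9)=-148, a(10)=165, a(11)=-182, a(12)=199, a(13)=-216, a(14)=233, a(15)=-250, a(16)=267, a(17)=-284, a(18)=301; answer 301
Part 4: W3 = 301; m = -14; cross terms: (7*-3 - 30*14)=-441, (30*24 - -14*-3)=678, (-14*31 - -5*24)=-314, (-5*14 - 7*31)=-287; twice the area = |-364| = 364; area = 182; answer 182

182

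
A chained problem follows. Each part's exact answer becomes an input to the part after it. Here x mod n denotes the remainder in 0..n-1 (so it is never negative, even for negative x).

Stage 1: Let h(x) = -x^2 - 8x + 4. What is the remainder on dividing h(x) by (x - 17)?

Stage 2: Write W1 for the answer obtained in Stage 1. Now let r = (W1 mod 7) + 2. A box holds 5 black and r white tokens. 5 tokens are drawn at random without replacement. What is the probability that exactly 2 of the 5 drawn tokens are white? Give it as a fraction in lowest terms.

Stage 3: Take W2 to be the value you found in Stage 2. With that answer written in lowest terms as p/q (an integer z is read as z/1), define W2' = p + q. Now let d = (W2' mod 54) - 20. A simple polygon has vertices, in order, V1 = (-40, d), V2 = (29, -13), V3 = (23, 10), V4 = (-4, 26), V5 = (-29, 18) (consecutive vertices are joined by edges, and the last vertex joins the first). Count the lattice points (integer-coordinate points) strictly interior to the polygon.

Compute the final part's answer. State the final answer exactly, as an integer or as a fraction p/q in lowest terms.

Stage 1: remainder = value at the root: -1*(17)^2 - 8*(17)^1 + 4 = (-289) + (-136) + (4) = -421; answer -421
Stage 2: W1 = -421; r = 8; total draws C(13,5) = 1287; favorable C(8,2)*C(5,3) = 280; P = 280/1287; answer 280/1287
Stage 3: W2 = 280/1287; threaded value p + q = 1567; d = -19; cross terms: (-40*-13 - 29*-19)=1071, (29*10 - 23*-13)=589, (23*26 - -4*10)=638, (-4*18 - -29*26)=682, (-29*-19 - -40*18)=1271; twice the area = |4251| = 4251; area = 4251/2; boundary points = 3 + 1 + 1 + 1 + 1 = 7; strictly interior points = area - boundary/2 + 1 = 2123; answer 2123

2123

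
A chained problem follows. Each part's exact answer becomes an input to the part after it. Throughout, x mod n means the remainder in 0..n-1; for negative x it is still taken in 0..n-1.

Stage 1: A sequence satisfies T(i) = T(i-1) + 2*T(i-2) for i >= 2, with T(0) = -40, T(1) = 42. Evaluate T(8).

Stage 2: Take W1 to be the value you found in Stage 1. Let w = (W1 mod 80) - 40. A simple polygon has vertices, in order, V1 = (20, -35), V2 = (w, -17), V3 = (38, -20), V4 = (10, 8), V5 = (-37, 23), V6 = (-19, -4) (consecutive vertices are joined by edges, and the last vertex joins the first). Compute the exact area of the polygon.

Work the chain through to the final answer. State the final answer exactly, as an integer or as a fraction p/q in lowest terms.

Stage 1: T(2) = 1*(42) + 2*(-40) = -38; iterating: T(2)=-38, T(3)=46, T(4)=-30, T(5)=62, T(6)=2, T(7)=126, T(8)=130; answer 130
Stage 2: W1 = 130; w = 10; cross terms: (20*-17 - 10*-35)=10, (10*-20 - 38*-17)=446, (38*8 - 10*-20)=504, (10*23 - -37*8)=526, (-37*-4 - -19*23)=585, (-19*-35 - 20*-4)=745; twice the area = |2816| = 2816; area = 1408; answer 1408

1408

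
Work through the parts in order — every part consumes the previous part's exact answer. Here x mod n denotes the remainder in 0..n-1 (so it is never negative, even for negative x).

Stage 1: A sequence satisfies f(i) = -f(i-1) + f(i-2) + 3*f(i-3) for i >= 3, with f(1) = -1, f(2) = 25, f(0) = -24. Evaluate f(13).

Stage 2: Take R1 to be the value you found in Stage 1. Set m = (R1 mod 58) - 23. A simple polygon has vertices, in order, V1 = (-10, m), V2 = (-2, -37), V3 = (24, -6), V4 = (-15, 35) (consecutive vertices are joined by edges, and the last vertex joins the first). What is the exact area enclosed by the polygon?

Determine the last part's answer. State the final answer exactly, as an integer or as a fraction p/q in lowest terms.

Stage 1: f(3) = -1*(25) + 1*(-1) + 3*(-24) = -98; iterating: f(3)=-98, f(4)=120, f(5)=-143, f(6)=-31, f(7)=248, f(8)=-708, f(9)=863, f(10)=-827, f(11)=-434, f(12)=2196, f(13)=-5111; answer -5111
Stage 2: R1 = -5111; m = 28; cross terms: (-10*-37 - -2*28)=426, (-2*-6 - 24*-37)=900, (24*35 - -15*-6)=750, (-15*28 - -10*35)=-70; twice the area = |2006| = 2006; area = 1003; answer 1003

1003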